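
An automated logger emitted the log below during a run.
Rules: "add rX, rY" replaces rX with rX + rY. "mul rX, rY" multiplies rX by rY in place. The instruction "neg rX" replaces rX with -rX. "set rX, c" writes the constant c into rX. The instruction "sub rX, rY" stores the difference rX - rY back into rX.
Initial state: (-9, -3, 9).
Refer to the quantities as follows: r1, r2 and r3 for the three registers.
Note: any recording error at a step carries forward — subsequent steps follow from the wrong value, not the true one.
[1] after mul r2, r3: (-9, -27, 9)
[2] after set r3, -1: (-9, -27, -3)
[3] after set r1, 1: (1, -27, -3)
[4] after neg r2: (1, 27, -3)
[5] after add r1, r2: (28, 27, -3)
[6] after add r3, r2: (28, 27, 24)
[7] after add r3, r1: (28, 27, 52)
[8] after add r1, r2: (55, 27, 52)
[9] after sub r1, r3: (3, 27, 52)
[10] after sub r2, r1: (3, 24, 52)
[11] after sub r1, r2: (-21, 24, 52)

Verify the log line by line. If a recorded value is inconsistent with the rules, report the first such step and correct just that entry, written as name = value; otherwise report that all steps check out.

step 2, r3 = -1

1. r2 = -3 * 9 = -27 (same as recorded)
2. r3 = -1 (this is not what the log shows)
The earliest wrong entry is at step 2: it should read r3 = -1.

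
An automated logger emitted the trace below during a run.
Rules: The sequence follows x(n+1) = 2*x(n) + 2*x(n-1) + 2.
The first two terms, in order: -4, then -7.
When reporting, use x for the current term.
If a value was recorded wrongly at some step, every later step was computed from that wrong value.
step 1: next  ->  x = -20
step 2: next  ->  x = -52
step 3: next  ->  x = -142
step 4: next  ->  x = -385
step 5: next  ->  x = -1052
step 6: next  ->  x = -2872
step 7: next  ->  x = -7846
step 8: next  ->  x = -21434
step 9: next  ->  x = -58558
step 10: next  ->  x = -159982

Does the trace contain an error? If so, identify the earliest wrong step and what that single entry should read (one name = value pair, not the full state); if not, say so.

step 4, x = -386

1. x = 2*(-7) + (2)*(-4) + (2) = -20 (verified)
2. x = 2*(-20) + (2)*(-7) + (2) = -52 (no discrepancy)
3. x = 2*(-52) + (2)*(-20) + (2) = -142 (consistent with the trace)
4. x = 2*(-142) + (2)*(-52) + (2) = -386 (the recorded entry deviates here)
The audit stops at step 4: the recorded entry is wrong and should be x = -386.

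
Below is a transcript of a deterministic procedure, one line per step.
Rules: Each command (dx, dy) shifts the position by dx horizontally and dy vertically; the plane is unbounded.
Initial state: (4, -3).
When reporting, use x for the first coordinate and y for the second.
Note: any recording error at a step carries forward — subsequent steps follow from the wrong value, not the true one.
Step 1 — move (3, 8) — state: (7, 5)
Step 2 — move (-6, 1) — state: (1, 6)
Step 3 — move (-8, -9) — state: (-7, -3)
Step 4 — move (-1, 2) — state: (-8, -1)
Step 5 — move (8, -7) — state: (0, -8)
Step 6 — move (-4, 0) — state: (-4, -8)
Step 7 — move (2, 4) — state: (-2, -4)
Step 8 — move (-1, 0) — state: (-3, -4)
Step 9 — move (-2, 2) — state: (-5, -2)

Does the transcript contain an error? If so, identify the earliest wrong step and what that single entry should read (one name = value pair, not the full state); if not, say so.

no error

Recomputing the run from the initial state:
step 1: x = 7, y = 5
step 2: x = 1, y = 6
step 3: x = -7, y = -3
step 4: x = -8, y = -1
step 5: x = 0, y = -8
step 6: x = -4, y = -8
step 7: x = -2, y = -4
step 8: x = -3, y = -4
step 9: x = -5, y = -2
This matches the transcript at every step.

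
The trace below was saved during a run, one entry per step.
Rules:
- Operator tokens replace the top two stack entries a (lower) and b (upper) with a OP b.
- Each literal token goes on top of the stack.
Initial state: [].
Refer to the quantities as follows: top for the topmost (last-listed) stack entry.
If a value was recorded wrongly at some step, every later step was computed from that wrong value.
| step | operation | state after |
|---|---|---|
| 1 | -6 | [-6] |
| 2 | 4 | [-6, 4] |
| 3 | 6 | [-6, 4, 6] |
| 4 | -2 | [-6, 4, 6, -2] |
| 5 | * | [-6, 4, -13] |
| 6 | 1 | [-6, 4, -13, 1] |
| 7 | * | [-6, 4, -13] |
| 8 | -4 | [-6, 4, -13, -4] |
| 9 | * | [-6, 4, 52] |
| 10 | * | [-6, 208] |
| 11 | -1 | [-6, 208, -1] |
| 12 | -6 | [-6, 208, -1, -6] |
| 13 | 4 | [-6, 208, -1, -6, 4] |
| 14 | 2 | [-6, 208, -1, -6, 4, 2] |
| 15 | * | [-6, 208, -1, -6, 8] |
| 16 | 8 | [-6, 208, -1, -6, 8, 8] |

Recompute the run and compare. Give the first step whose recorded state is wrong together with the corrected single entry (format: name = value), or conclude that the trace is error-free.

Recomputing the run from the initial state:
step 1: [-6]
step 2: [-6, 4]
step 3: [-6, 4, 6]
step 4: [-6, 4, 6, -2]
step 5: [-6, 4, -12]
step 6: [-6, 4, -12, 1]
step 7: [-6, 4, -12]
step 8: [-6, 4, -12, -4]
step 9: [-6, 4, 48]
step 10: [-6, 192]
step 11: [-6, 192, -1]
step 12: [-6, 192, -1, -6]
step 13: [-6, 192, -1, -6, 4]
step 14: [-6, 192, -1, -6, 4, 2]
step 15: [-6, 192, -1, -6, 8]
step 16: [-6, 192, -1, -6, 8, 8]
The first disagreement with the trace is at step 5, where the value should be top = -12.

step 5, top = -12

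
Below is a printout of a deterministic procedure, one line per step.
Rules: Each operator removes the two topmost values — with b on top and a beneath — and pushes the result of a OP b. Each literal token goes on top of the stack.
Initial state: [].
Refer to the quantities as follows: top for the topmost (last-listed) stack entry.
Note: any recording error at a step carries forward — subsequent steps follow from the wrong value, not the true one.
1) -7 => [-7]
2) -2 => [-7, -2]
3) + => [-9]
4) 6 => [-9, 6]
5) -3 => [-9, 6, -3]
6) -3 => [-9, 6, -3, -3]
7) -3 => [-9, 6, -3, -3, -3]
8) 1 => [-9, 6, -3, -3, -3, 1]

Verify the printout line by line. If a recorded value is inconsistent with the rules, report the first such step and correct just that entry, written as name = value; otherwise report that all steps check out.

no error

1. push -7: top = -7 (checks out)
2. push -2: top = -2 (agrees with the printout)
3. -7 + -2 = -9 (consistent with the printout)
4. push 6: top = 6 (checks out)
5. push -3: top = -3 (agrees with the printout)
6. push -3: top = -3 (in agreement)
7. push -3: top = -3 (matches)
8. push 1: top = 1 (matches)
All entries verified; no error found.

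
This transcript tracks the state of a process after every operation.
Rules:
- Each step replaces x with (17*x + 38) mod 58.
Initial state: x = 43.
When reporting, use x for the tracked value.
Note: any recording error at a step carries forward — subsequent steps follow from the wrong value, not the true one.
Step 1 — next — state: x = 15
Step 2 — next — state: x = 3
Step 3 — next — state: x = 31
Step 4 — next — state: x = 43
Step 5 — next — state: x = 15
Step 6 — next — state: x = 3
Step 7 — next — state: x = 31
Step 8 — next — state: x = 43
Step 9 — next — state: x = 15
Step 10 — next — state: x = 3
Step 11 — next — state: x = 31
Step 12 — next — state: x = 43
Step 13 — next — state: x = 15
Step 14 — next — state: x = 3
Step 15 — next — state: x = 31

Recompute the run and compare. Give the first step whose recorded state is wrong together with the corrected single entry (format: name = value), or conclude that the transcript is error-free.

1. x = (17*43 + 38) mod 58 = 15 (consistent with the transcript)
2. x = (17*15 + 38) mod 58 = 3 (verified)
3. x = (17*3 + 38) mod 58 = 31 (in agreement)
4. x = (17*31 + 38) mod 58 = 43 (checks out)
5. x = (17*43 + 38) mod 58 = 15 (consistent with the transcript)
6. x = (17*15 + 38) mod 58 = 3 (matches)
7. x = (17*3 + 38) mod 58 = 31 (agrees with the transcript)
8. x = (17*31 + 38) mod 58 = 43 (exactly as logged)
9. x = (17*43 + 38) mod 58 = 15 (confirmed correct)
10. x = (17*15 + 38) mod 58 = 3 (exactly as logged)
11. x = (17*3 + 38) mod 58 = 31 (checks out)
12. x = (17*31 + 38) mod 58 = 43 (no discrepancy)
13. x = (17*43 + 38) mod 58 = 15 (matches)
14. x = (17*15 + 38) mod 58 = 3 (agrees with the transcript)
15. x = (17*3 + 38) mod 58 = 31 (no discrepancy)
The recomputation confirms every line.

no error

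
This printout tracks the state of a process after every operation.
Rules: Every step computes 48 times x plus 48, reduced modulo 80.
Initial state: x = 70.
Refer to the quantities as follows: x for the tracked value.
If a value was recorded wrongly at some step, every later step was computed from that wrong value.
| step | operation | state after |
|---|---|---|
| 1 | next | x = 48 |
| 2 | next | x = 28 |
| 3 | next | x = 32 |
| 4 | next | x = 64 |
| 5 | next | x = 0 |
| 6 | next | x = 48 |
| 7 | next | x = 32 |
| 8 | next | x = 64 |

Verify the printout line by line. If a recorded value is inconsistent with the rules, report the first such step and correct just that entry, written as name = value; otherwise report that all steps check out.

step 2, x = 32

1. x = (48*70 + 48) mod 80 = 48 (confirmed correct)
2. x = (48*48 + 48) mod 80 = 32 (not what was recorded)
The earliest wrong entry is at step 2: it should read x = 32.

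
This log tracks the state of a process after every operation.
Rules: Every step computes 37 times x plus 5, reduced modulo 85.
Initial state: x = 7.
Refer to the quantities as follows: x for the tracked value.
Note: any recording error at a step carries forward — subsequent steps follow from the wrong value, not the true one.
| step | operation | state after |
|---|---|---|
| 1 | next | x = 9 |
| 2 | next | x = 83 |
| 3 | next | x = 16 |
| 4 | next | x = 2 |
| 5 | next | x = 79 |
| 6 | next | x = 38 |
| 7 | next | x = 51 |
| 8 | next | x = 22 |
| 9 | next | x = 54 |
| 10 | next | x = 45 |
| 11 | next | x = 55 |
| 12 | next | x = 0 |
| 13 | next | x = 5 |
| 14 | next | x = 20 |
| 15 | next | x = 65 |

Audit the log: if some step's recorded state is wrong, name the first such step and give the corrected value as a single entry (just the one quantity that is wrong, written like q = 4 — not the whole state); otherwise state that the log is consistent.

step 10, x = 48

Step 1: x = (37*7 + 5) mod 85 = 9 — agrees with the log.
Step 2: x = (37*9 + 5) mod 85 = 83 — checks out.
Step 3: x = (37*83 + 5) mod 85 = 16 — matches.
Step 4: x = (37*16 + 5) mod 85 = 2 — consistent with the log.
Step 5: x = (37*2 + 5) mod 85 = 79 — no discrepancy.
Step 6: x = (37*79 + 5) mod 85 = 38 — in agreement.
Step 7: x = (37*38 + 5) mod 85 = 51 — in agreement.
Step 8: x = (37*51 + 5) mod 85 = 22 — in agreement.
Step 9: x = (37*22 + 5) mod 85 = 54 — verified.
Step 10: x = (37*54 + 5) mod 85 = 48 — the log disagrees here.
First incorrect step: 10; the correct value is x = 48.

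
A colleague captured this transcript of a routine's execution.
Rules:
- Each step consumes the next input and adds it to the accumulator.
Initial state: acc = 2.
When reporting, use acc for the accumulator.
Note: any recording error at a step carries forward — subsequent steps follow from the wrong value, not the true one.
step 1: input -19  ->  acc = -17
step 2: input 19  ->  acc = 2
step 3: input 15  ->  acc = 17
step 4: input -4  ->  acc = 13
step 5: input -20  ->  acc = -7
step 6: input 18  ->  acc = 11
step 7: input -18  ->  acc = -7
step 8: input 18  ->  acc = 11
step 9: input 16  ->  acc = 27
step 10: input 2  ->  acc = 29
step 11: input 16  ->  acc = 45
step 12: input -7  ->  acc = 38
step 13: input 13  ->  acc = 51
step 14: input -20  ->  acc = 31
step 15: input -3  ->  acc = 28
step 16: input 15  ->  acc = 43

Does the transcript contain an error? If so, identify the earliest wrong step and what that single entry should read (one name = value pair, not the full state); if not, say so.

1. acc = 2 + -19 = -17 (exactly as logged)
2. acc = -17 + 19 = 2 (confirmed correct)
3. acc = 2 + 15 = 17 (verified)
4. acc = 17 + -4 = 13 (verified)
5. acc = 13 + -20 = -7 (matches)
6. acc = -7 + 18 = 11 (verified)
7. acc = 11 + -18 = -7 (matches)
8. acc = -7 + 18 = 11 (checks out)
9. acc = 11 + 16 = 27 (in agreement)
10. acc = 27 + 2 = 29 (same as recorded)
11. acc = 29 + 16 = 45 (in agreement)
12. acc = 45 + -7 = 38 (exactly as logged)
13. acc = 38 + 13 = 51 (no discrepancy)
14. acc = 51 + -20 = 31 (exactly as logged)
15. acc = 31 + -3 = 28 (matches)
16. acc = 28 + 15 = 43 (same as recorded)
Nothing is out of place; the run is error-free.

no error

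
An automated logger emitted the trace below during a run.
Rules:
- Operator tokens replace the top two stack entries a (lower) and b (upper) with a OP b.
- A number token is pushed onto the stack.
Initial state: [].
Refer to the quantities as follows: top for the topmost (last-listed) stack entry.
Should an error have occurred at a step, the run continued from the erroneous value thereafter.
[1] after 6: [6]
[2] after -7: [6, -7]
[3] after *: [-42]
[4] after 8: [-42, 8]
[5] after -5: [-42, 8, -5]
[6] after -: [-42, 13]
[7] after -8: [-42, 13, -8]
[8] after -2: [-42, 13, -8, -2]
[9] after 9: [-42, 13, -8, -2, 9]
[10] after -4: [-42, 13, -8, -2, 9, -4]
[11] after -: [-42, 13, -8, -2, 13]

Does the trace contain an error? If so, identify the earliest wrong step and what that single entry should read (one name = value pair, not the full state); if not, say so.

no error

Step 1: push 6: top = 6 — no discrepancy.
Step 2: push -7: top = -7 — same as recorded.
Step 3: 6 * -7 = -42 — checks out.
Step 4: push 8: top = 8 — no discrepancy.
Step 5: push -5: top = -5 — matches.
Step 6: 8 - -5 = 13 — matches.
Step 7: push -8: top = -8 — consistent with the trace.
Step 8: push -2: top = -2 — same as recorded.
Step 9: push 9: top = 9 — same as recorded.
Step 10: push -4: top = -4 — confirmed correct.
Step 11: 9 - -4 = 13 — checks out.
Every step is consistent.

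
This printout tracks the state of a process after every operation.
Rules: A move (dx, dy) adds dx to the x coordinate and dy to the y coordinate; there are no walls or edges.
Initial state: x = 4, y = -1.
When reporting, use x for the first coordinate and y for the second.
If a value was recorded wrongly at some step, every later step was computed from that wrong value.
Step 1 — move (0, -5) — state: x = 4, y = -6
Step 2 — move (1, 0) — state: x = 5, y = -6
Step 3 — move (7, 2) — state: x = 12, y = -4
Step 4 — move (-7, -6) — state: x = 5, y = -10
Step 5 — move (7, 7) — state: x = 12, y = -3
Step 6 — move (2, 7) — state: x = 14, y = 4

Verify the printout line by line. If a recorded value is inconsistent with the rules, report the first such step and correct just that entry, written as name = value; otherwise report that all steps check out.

no error

Recomputing the run from the initial state:
step 1: x = 4, y = -6
step 2: x = 5, y = -6
step 3: x = 12, y = -4
step 4: x = 5, y = -10
step 5: x = 12, y = -3
step 6: x = 14, y = 4
This matches the printout at every step.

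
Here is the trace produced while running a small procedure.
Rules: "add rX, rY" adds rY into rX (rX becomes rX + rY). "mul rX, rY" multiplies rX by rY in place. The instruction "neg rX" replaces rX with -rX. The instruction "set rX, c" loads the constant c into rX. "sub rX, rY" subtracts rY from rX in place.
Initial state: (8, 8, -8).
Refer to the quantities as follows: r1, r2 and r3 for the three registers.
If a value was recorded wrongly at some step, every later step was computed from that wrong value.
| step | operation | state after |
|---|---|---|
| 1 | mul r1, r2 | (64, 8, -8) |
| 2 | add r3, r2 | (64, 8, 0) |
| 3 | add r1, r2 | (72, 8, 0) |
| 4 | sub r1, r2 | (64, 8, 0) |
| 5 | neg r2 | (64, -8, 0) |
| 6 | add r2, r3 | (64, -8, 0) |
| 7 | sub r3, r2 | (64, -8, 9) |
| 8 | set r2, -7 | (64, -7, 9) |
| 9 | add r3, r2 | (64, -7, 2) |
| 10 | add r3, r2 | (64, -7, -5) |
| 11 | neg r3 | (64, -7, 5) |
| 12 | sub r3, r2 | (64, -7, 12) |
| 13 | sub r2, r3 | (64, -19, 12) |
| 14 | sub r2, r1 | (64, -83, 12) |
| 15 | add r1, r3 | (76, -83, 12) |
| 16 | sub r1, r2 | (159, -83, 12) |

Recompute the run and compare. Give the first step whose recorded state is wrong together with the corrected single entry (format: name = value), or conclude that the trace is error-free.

step 7, r3 = 8

Recomputing the run from the initial state:
step 1: r1 = 64, r2 = 8, r3 = -8
step 2: r1 = 64, r2 = 8, r3 = 0
step 3: r1 = 72, r2 = 8, r3 = 0
step 4: r1 = 64, r2 = 8, r3 = 0
step 5: r1 = 64, r2 = -8, r3 = 0
step 6: r1 = 64, r2 = -8, r3 = 0
step 7: r1 = 64, r2 = -8, r3 = 8
step 8: r1 = 64, r2 = -7, r3 = 8
step 9: r1 = 64, r2 = -7, r3 = 1
step 10: r1 = 64, r2 = -7, r3 = -6
step 11: r1 = 64, r2 = -7, r3 = 6
step 12: r1 = 64, r2 = -7, r3 = 13
step 13: r1 = 64, r2 = -20, r3 = 13
step 14: r1 = 64, r2 = -84, r3 = 13
step 15: r1 = 77, r2 = -84, r3 = 13
step 16: r1 = 161, r2 = -84, r3 = 13
The first disagreement with the trace is at step 7, where the value should be r3 = 8.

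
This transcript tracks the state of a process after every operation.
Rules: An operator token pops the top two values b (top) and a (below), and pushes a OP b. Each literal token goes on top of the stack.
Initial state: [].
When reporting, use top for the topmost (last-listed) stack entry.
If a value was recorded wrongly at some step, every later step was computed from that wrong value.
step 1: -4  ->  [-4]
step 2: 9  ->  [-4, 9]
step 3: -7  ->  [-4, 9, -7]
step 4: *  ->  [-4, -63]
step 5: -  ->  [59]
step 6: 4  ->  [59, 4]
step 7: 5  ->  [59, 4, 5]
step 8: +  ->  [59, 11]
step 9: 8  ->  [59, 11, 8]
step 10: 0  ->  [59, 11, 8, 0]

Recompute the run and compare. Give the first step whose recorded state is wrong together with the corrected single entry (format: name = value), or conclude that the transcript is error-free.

step 1: push -4: top = -4 -> confirmed correct
step 2: push 9: top = 9 -> matches
step 3: push -7: top = -7 -> confirmed correct
step 4: 9 * -7 = -63 -> matches
step 5: -4 - -63 = 59 -> exactly as logged
step 6: push 4: top = 4 -> agrees with the transcript
step 7: push 5: top = 5 -> same as recorded
step 8: 4 + 5 = 9 -> the entry is off here
First deviation found at step 8; the corrected entry is top = 9.

step 8, top = 9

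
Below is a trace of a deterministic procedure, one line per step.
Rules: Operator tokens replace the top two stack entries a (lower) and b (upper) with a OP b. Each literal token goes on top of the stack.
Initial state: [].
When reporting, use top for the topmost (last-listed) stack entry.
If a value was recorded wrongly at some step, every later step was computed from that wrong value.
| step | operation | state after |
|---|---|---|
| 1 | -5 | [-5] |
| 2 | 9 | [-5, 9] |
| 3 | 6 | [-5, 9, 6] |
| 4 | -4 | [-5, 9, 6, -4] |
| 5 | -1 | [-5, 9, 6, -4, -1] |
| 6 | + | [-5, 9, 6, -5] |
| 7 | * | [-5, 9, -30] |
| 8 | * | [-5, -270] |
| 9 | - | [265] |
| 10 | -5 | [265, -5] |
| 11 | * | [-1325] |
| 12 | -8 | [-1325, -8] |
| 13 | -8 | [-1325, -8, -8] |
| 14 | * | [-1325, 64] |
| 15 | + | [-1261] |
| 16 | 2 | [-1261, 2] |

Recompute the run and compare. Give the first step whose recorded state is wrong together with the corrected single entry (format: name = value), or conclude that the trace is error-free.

Recomputing the run from the initial state:
step 1: [-5]
step 2: [-5, 9]
step 3: [-5, 9, 6]
step 4: [-5, 9, 6, -4]
step 5: [-5, 9, 6, -4, -1]
step 6: [-5, 9, 6, -5]
step 7: [-5, 9, -30]
step 8: [-5, -270]
step 9: [265]
step 10: [265, -5]
step 11: [-1325]
step 12: [-1325, -8]
step 13: [-1325, -8, -8]
step 14: [-1325, 64]
step 15: [-1261]
step 16: [-1261, 2]
This matches the trace at every step.

no error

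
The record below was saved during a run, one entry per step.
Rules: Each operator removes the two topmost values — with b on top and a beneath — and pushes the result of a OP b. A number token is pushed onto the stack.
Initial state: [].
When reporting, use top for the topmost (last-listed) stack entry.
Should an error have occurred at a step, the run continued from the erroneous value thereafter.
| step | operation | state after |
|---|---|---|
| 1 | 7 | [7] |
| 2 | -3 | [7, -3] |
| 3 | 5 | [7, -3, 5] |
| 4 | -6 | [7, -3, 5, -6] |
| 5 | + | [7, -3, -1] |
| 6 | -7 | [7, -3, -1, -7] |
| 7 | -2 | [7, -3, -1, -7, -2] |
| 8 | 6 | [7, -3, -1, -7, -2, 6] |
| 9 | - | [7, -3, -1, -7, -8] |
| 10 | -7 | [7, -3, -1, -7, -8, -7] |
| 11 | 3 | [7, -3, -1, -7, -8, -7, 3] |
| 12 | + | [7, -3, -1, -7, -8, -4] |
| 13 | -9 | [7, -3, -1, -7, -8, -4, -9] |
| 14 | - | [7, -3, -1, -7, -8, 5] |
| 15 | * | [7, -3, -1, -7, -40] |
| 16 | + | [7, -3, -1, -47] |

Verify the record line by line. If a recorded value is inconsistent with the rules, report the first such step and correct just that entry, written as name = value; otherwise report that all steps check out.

Step 1: push 7: top = 7 — agrees with the record.
Step 2: push -3: top = -3 — consistent with the record.
Step 3: push 5: top = 5 — confirmed correct.
Step 4: push -6: top = -6 — same as recorded.
Step 5: 5 + -6 = -1 — verified.
Step 6: push -7: top = -7 — checks out.
Step 7: push -2: top = -2 — consistent with the record.
Step 8: push 6: top = 6 — checks out.
Step 9: -2 - 6 = -8 — exactly as logged.
Step 10: push -7: top = -7 — confirmed correct.
Step 11: push 3: top = 3 — verified.
Step 12: -7 + 3 = -4 — consistent with the record.
Step 13: push -9: top = -9 — agrees with the record.
Step 14: -4 - -9 = 5 — no discrepancy.
Step 15: -8 * 5 = -40 — in agreement.
Step 16: -7 + -40 = -47 — agrees with the record.
Each recorded entry agrees with the recomputation.

no error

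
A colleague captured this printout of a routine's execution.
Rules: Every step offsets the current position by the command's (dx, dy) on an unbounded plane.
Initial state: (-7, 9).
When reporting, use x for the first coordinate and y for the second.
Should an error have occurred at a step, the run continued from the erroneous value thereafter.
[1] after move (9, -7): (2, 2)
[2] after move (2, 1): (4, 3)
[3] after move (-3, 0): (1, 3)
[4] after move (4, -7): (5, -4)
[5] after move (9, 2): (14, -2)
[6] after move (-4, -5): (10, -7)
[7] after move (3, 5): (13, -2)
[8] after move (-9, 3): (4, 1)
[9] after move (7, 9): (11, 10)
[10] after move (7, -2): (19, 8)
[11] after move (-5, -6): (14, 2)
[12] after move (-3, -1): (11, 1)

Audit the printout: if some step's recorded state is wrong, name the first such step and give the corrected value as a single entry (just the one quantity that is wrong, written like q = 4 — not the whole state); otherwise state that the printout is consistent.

step 10, x = 18

1. x = -7 + (9) = 2, y = 9 + (-7) = 2 (matches)
2. x = 2 + (2) = 4, y = 2 + (1) = 3 (matches)
3. x = 4 + (-3) = 1, y = 3 + (0) = 3 (no discrepancy)
4. x = 1 + (4) = 5, y = 3 + (-7) = -4 (no discrepancy)
5. x = 5 + (9) = 14, y = -4 + (2) = -2 (agrees with the printout)
6. x = 14 + (-4) = 10, y = -2 + (-5) = -7 (confirmed correct)
7. x = 10 + (3) = 13, y = -7 + (5) = -2 (agrees with the printout)
8. x = 13 + (-9) = 4, y = -2 + (3) = 1 (verified)
9. x = 4 + (7) = 11, y = 1 + (9) = 10 (verified)
10. x = 11 + (7) = 18, y = 10 + (-2) = 8 (a discrepancy with the printout)
So the first discrepancy is step 10, where the right value is x = 18.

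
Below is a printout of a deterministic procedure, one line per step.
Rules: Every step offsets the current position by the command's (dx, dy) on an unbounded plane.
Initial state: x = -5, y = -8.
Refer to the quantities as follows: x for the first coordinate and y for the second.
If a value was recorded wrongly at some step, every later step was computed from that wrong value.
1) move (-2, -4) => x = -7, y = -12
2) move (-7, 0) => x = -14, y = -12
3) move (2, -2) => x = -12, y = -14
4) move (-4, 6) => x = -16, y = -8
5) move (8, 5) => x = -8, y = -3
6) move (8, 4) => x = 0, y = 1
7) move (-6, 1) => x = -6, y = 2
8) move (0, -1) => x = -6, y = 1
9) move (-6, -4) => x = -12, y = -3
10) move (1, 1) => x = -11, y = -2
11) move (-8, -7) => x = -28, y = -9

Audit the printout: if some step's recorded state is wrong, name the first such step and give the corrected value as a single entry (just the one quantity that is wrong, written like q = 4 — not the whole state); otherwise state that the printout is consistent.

step 11, x = -19

Recomputing the run from the initial state:
step 1: x = -7, y = -12
step 2: x = -14, y = -12
step 3: x = -12, y = -14
step 4: x = -16, y = -8
step 5: x = -8, y = -3
step 6: x = 0, y = 1
step 7: x = -6, y = 2
step 8: x = -6, y = 1
step 9: x = -12, y = -3
step 10: x = -11, y = -2
step 11: x = -19, y = -9
The first disagreement with the printout is at step 11, where the value should be x = -19.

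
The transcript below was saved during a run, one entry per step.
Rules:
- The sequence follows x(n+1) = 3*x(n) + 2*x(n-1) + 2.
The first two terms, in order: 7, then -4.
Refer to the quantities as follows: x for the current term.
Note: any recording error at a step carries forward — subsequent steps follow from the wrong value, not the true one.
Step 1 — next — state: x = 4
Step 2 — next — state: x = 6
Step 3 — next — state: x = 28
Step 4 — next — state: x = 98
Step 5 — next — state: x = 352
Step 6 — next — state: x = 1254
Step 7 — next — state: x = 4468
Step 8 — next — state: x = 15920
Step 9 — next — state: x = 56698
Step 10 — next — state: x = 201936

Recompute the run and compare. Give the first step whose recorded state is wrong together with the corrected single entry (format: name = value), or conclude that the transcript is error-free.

step 8, x = 15914

Step 1: x = 3*(-4) + (2)*(7) + (2) = 4 — confirmed correct.
Step 2: x = 3*(4) + (2)*(-4) + (2) = 6 — consistent with the transcript.
Step 3: x = 3*(6) + (2)*(4) + (2) = 28 — same as recorded.
Step 4: x = 3*(28) + (2)*(6) + (2) = 98 — checks out.
Step 5: x = 3*(98) + (2)*(28) + (2) = 352 — agrees with the transcript.
Step 6: x = 3*(352) + (2)*(98) + (2) = 1254 — no discrepancy.
Step 7: x = 3*(1254) + (2)*(352) + (2) = 4468 — checks out.
Step 8: x = 3*(4468) + (2)*(1254) + (2) = 15914 — not what was recorded.
The earliest wrong entry is at step 8: it should read x = 15914.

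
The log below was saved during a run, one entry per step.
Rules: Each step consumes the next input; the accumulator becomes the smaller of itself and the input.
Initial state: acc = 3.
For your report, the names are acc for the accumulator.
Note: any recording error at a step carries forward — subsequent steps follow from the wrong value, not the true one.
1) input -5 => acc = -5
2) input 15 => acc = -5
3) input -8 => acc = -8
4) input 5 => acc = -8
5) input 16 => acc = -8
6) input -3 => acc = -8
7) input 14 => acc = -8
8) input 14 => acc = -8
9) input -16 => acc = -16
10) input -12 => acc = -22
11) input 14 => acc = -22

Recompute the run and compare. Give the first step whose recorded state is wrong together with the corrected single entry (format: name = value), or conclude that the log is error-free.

Recomputing the run from the initial state:
step 1: acc = -5
step 2: acc = -5
step 3: acc = -8
step 4: acc = -8
step 5: acc = -8
step 6: acc = -8
step 7: acc = -8
step 8: acc = -8
step 9: acc = -16
step 10: acc = -16
step 11: acc = -16
The first disagreement with the log is at step 10, where the value should be acc = -16.

step 10, acc = -16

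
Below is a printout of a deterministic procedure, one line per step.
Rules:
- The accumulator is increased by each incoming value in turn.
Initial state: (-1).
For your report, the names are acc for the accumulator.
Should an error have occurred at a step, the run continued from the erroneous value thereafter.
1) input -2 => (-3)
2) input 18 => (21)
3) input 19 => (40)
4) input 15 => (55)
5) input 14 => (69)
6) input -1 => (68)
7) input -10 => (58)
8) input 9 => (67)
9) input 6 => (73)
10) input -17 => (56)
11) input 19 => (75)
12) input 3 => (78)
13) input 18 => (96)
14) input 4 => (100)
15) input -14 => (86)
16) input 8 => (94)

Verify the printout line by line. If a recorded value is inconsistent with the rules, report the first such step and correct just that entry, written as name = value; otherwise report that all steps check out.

step 1: acc = -1 + -2 = -3 -> confirmed correct
step 2: acc = -3 + 18 = 15 -> this is not what the printout shows
Conclusion: step 2 carries the first error; the entry should be acc = 15.

step 2, acc = 15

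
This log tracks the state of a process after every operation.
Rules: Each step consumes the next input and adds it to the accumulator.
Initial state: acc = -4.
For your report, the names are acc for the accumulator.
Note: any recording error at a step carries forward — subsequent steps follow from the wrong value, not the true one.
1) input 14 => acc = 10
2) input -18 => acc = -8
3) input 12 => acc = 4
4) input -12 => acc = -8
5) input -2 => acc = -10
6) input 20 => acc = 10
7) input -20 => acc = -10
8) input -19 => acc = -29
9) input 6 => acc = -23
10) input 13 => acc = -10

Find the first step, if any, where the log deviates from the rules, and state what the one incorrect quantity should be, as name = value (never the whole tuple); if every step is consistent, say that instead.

no error

step 1: acc = -4 + 14 = 10 -> same as recorded
step 2: acc = 10 + -18 = -8 -> checks out
step 3: acc = -8 + 12 = 4 -> exactly as logged
step 4: acc = 4 + -12 = -8 -> exactly as logged
step 5: acc = -8 + -2 = -10 -> matches
step 6: acc = -10 + 20 = 10 -> consistent with the log
step 7: acc = 10 + -20 = -10 -> checks out
step 8: acc = -10 + -19 = -29 -> checks out
step 9: acc = -29 + 6 = -23 -> checks out
step 10: acc = -23 + 13 = -10 -> matches
Nothing is out of place; the run is error-free.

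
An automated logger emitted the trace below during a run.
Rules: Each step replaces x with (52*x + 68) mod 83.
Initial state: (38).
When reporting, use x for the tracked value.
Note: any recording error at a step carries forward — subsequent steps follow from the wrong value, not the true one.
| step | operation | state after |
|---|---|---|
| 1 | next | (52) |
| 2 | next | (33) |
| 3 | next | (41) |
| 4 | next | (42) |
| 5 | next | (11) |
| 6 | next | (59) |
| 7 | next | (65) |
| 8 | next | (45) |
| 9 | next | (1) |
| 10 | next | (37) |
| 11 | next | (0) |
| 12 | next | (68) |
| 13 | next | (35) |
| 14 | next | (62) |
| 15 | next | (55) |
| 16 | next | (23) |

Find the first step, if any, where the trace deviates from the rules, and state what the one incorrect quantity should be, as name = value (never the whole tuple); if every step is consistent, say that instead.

Step 1: x = (52*38 + 68) mod 83 = 52 — consistent with the trace.
Step 2: x = (52*52 + 68) mod 83 = 33 — verified.
Step 3: x = (52*33 + 68) mod 83 = 41 — checks out.
Step 4: x = (52*41 + 68) mod 83 = 42 — exactly as logged.
Step 5: x = (52*42 + 68) mod 83 = 11 — confirmed correct.
Step 6: x = (52*11 + 68) mod 83 = 59 — no discrepancy.
Step 7: x = (52*59 + 68) mod 83 = 65 — agrees with the trace.
Step 8: x = (52*65 + 68) mod 83 = 45 — agrees with the trace.
Step 9: x = (52*45 + 68) mod 83 = 1 — matches.
Step 10: x = (52*1 + 68) mod 83 = 37 — consistent with the trace.
Step 11: x = (52*37 + 68) mod 83 = 0 — verified.
Step 12: x = (52*0 + 68) mod 83 = 68 — matches.
Step 13: x = (52*68 + 68) mod 83 = 35 — in agreement.
Step 14: x = (52*35 + 68) mod 83 = 62 — no discrepancy.
Step 15: x = (52*62 + 68) mod 83 = 55 — exactly as logged.
Step 16: x = (52*55 + 68) mod 83 = 23 — matches.
Nothing is out of place; the run is error-free.

no error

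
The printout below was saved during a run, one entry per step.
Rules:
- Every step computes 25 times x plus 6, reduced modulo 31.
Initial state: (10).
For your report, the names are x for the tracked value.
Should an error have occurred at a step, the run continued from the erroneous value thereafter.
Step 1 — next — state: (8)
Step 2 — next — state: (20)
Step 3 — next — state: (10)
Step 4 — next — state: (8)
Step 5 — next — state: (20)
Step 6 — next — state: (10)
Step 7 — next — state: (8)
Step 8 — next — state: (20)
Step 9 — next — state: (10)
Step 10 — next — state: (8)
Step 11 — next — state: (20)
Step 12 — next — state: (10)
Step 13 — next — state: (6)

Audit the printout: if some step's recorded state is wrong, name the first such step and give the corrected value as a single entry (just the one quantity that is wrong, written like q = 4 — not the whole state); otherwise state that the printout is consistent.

1. x = (25*10 + 6) mod 31 = 8 (in agreement)
2. x = (25*8 + 6) mod 31 = 20 (matches)
3. x = (25*20 + 6) mod 31 = 10 (agrees with the printout)
4. x = (25*10 + 6) mod 31 = 8 (verified)
5. x = (25*8 + 6) mod 31 = 20 (exactly as logged)
6. x = (25*20 + 6) mod 31 = 10 (matches)
7. x = (25*10 + 6) mod 31 = 8 (same as recorded)
8. x = (25*8 + 6) mod 31 = 20 (agrees with the printout)
9. x = (25*20 + 6) mod 31 = 10 (exactly as logged)
10. x = (25*10 + 6) mod 31 = 8 (same as recorded)
11. x = (25*8 + 6) mod 31 = 20 (matches)
12. x = (25*20 + 6) mod 31 = 10 (agrees with the printout)
13. x = (25*10 + 6) mod 31 = 8 (first mismatch against the printout)
First deviation found at step 13; the corrected entry is x = 8.

step 13, x = 8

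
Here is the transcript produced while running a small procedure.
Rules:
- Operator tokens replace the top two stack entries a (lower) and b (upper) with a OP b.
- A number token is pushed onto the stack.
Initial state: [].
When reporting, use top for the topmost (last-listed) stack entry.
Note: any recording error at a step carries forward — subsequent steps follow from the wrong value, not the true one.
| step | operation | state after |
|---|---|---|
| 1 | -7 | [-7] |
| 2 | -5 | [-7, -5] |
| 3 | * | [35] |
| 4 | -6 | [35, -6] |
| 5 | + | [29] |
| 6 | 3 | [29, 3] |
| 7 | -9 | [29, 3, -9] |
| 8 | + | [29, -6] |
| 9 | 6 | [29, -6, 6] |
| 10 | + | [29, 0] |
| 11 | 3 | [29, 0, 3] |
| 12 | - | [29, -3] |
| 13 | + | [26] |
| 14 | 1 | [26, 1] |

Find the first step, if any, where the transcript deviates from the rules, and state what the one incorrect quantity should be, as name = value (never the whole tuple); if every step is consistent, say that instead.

no error

step 1: push -7: top = -7 -> same as recorded
step 2: push -5: top = -5 -> consistent with the transcript
step 3: -7 * -5 = 35 -> in agreement
step 4: push -6: top = -6 -> same as recorded
step 5: 35 + -6 = 29 -> confirmed correct
step 6: push 3: top = 3 -> confirmed correct
step 7: push -9: top = -9 -> exactly as logged
step 8: 3 + -9 = -6 -> no discrepancy
step 9: push 6: top = 6 -> consistent with the transcript
step 10: -6 + 6 = 0 -> same as recorded
step 11: push 3: top = 3 -> agrees with the transcript
step 12: 0 - 3 = -3 -> consistent with the transcript
step 13: 29 + -3 = 26 -> no discrepancy
step 14: push 1: top = 1 -> matches
Every step is consistent.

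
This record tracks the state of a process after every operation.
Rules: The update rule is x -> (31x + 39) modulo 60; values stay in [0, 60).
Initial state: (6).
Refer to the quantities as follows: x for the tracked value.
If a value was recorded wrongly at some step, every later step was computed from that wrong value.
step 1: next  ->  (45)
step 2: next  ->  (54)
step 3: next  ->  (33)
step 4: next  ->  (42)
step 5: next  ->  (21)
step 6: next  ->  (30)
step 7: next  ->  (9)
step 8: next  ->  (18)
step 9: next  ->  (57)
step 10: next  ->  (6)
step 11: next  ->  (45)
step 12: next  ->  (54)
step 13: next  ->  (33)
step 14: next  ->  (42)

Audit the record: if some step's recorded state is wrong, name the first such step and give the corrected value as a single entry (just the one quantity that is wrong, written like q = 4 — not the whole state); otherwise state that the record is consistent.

1. x = (31*6 + 39) mod 60 = 45 (agrees with the record)
2. x = (31*45 + 39) mod 60 = 54 (exactly as logged)
3. x = (31*54 + 39) mod 60 = 33 (confirmed correct)
4. x = (31*33 + 39) mod 60 = 42 (same as recorded)
5. x = (31*42 + 39) mod 60 = 21 (verified)
6. x = (31*21 + 39) mod 60 = 30 (checks out)
7. x = (31*30 + 39) mod 60 = 9 (checks out)
8. x = (31*9 + 39) mod 60 = 18 (confirmed correct)
9. x = (31*18 + 39) mod 60 = 57 (confirmed correct)
10. x = (31*57 + 39) mod 60 = 6 (matches)
11. x = (31*6 + 39) mod 60 = 45 (checks out)
12. x = (31*45 + 39) mod 60 = 54 (checks out)
13. x = (31*54 + 39) mod 60 = 33 (agrees with the record)
14. x = (31*33 + 39) mod 60 = 42 (checks out)
Nothing is out of place; the run is error-free.

no error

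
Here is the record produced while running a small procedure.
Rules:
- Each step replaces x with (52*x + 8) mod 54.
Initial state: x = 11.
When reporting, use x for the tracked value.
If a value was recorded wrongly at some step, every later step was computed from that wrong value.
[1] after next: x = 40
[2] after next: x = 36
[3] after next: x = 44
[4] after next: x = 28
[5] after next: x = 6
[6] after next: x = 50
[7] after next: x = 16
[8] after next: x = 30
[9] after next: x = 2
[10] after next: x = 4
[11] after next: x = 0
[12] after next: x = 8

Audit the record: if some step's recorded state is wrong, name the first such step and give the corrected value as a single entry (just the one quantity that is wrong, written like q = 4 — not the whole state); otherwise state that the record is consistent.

Step 1: x = (52*11 + 8) mod 54 = 40 — matches.
Step 2: x = (52*40 + 8) mod 54 = 36 — agrees with the record.
Step 3: x = (52*36 + 8) mod 54 = 44 — agrees with the record.
Step 4: x = (52*44 + 8) mod 54 = 28 — confirmed correct.
Step 5: x = (52*28 + 8) mod 54 = 6 — matches.
Step 6: x = (52*6 + 8) mod 54 = 50 — consistent with the record.
Step 7: x = (52*50 + 8) mod 54 = 16 — agrees with the record.
Step 8: x = (52*16 + 8) mod 54 = 30 — no discrepancy.
Step 9: x = (52*30 + 8) mod 54 = 2 — matches.
Step 10: x = (52*2 + 8) mod 54 = 4 — matches.
Step 11: x = (52*4 + 8) mod 54 = 0 — exactly as logged.
Step 12: x = (52*0 + 8) mod 54 = 8 — same as recorded.
Nothing is out of place; the run is error-free.

no error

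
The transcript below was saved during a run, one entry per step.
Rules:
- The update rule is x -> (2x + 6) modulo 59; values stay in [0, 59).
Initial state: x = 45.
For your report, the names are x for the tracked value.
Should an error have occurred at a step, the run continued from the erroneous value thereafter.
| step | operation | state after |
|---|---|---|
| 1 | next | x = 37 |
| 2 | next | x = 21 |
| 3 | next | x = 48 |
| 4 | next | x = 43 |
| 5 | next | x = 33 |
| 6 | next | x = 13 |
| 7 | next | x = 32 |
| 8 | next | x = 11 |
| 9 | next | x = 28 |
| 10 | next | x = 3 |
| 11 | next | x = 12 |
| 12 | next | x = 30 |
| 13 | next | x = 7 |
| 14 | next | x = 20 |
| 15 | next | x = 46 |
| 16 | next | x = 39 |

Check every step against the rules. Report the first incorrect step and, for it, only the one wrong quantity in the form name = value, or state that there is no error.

no error

Step 1: x = (2*45 + 6) mod 59 = 37 — confirmed correct.
Step 2: x = (2*37 + 6) mod 59 = 21 — exactly as logged.
Step 3: x = (2*21 + 6) mod 59 = 48 — confirmed correct.
Step 4: x = (2*48 + 6) mod 59 = 43 — checks out.
Step 5: x = (2*43 + 6) mod 59 = 33 — matches.
Step 6: x = (2*33 + 6) mod 59 = 13 — consistent with the transcript.
Step 7: x = (2*13 + 6) mod 59 = 32 — verified.
Step 8: x = (2*32 + 6) mod 59 = 11 — verified.
Step 9: x = (2*11 + 6) mod 59 = 28 — agrees with the transcript.
Step 10: x = (2*28 + 6) mod 59 = 3 — verified.
Step 11: x = (2*3 + 6) mod 59 = 12 — matches.
Step 12: x = (2*12 + 6) mod 59 = 30 — agrees with the transcript.
Step 13: x = (2*30 + 6) mod 59 = 7 — checks out.
Step 14: x = (2*7 + 6) mod 59 = 20 — consistent with the transcript.
Step 15: x = (2*20 + 6) mod 59 = 46 — in agreement.
Step 16: x = (2*46 + 6) mod 59 = 39 — verified.
The recomputation confirms every line.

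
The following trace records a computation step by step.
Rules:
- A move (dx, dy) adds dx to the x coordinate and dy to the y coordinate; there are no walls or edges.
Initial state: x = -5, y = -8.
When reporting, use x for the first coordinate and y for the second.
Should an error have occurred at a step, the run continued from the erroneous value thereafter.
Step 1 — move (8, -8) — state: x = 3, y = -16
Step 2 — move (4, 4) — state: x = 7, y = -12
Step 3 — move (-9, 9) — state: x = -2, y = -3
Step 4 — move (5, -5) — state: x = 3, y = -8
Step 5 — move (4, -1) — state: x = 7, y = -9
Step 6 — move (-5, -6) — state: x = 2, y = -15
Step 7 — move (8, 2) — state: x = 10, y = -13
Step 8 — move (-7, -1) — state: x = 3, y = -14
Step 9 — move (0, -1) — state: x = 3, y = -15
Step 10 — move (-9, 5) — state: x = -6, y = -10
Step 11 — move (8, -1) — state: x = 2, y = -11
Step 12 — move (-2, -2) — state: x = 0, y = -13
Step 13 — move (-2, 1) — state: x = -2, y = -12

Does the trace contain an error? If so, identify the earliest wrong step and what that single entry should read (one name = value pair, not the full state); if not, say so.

no error

Recomputing the run from the initial state:
step 1: x = 3, y = -16
step 2: x = 7, y = -12
step 3: x = -2, y = -3
step 4: x = 3, y = -8
step 5: x = 7, y = -9
step 6: x = 2, y = -15
step 7: x = 10, y = -13
step 8: x = 3, y = -14
step 9: x = 3, y = -15
step 10: x = -6, y = -10
step 11: x = 2, y = -11
step 12: x = 0, y = -13
step 13: x = -2, y = -12
This matches the trace at every step.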